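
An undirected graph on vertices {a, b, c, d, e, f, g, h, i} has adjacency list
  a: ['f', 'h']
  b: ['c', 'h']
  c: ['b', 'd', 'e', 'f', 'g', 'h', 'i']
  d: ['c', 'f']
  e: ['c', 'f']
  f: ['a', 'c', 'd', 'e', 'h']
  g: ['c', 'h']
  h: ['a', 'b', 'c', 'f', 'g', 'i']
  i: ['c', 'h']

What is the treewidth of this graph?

A width-2 tree decomposition is:
Bags: B1 = {c, f, h}  B2 = {b, c, h}  B3 = {c, h, i}  B4 = {c, d, f}  B5 = {a, f, h}  B6 = {c, e, f}  B7 = {c, g, h}
Tree: B1–B2, B1–B3, B1–B4, B1–B5, B1–B6, B1–B7
Each bag holds 3 vertices, so the decomposition has width 2, which upper-bounds the treewidth. Conversely, {c, d, f} is a clique of size 3, and the vertices of any clique must share a bag in every tree decomposition; so some bag has ≥ 3 vertices and tw(G) ≥ 2. The upper and lower bounds meet at 2, so that is the treewidth.

2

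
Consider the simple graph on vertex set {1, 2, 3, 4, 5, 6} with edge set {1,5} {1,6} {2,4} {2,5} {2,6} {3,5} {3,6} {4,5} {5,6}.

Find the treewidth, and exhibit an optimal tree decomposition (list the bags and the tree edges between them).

Every bag has size at most 3, so the width is 3 − 1 = 2 and tw(G) ≤ 2. For the lower bound, the 3 vertices {2, 4, 5} are pairwise adjacent, and any tree decomposition puts a clique entirely inside one bag — forcing width ≥ 2. Therefore the treewidth is 2.

Treewidth 2.
Bags: B1 = {2, 4, 5}  B2 = {2, 5, 6}  B3 = {1, 5, 6}  B4 = {3, 5, 6}
Tree: B1–B2, B2–B3, B3–B4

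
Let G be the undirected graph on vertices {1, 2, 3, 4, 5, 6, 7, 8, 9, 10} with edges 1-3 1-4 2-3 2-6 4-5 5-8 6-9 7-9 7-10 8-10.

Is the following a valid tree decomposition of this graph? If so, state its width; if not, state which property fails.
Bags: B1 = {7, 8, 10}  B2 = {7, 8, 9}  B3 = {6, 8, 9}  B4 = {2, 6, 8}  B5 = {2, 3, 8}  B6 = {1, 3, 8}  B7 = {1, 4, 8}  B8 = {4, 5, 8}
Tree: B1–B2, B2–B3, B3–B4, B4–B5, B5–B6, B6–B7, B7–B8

Vertex coverage: the bags together contain {1, 2, 3, 4, 5, 6, 7, 8, 9, 10}, the full vertex set. Edge coverage: each edge of G has both endpoints in at least one bag. Running intersection: for every vertex, the bags containing it form a connected subtree. All three properties hold, so this is a valid tree decomposition of width max|bag| − 1 = 2, and hence tw(G) ≤ 2.

Yes; width 2.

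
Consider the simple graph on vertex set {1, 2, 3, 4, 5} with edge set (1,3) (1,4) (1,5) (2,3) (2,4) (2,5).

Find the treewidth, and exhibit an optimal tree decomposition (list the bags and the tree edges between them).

Every bag has size at most 3, so the width is 3 − 1 = 2 and tw(G) ≤ 2. Since 1–5–2–3–1 is a cycle in G, G is not acyclic. Forests are exactly the graphs of treewidth ≤ 1, so tw(G) ≥ 2. The upper and lower bounds meet at 2, so that is the treewidth.

Treewidth 2.
One optimal decomposition is:
Bags: B1 = {1, 2, 5}  B2 = {1, 2, 3}  B3 = {1, 2, 4}
Tree: B1–B2, B2–B3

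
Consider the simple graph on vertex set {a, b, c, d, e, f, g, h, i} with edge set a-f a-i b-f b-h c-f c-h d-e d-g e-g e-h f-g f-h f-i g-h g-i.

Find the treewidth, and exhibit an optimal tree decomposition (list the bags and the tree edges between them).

Treewidth 2.
One optimal decomposition is:
Bags: B1 = {f, g, i}  B2 = {f, g, h}  B3 = {a, f, i}  B4 = {c, f, h}  B5 = {b, f, h}  B6 = {e, g, h}  B7 = {d, e, g}
Tree: B1–B2, B1–B3, B2–B4, B4–B5, B2–B6, B6–B7

Every bag has size at most 3, so the width is 3 − 1 = 2 and tw(G) ≤ 2. Conversely, {d, e, g} is a clique of size 3, and the vertices of any clique must share a bag in every tree decomposition; so some bag has ≥ 3 vertices and tw(G) ≥ 2. Therefore the treewidth is 2.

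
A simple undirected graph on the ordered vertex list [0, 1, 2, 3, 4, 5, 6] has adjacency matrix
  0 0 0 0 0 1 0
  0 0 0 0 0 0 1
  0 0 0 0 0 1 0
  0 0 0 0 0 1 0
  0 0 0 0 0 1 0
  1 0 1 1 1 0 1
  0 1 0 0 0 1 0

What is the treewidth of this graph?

1

A width-1 tree decomposition is:
Bags: B1 = {2, 5}  B2 = {5, 6}  B3 = {3, 5}  B4 = {0, 5}  B5 = {4, 5}  B6 = {1, 6}
Tree: B1–B2, B2–B3, B3–B4, B4–B5, B2–B6
The largest bag has 2 vertices, giving width 1; this decomposition certifies tw(G) ≤ 1. Any graph with an edge has treewidth ≥ 1, and G has the edge 5–2. The upper and lower bounds meet at 1, so that is the treewidth.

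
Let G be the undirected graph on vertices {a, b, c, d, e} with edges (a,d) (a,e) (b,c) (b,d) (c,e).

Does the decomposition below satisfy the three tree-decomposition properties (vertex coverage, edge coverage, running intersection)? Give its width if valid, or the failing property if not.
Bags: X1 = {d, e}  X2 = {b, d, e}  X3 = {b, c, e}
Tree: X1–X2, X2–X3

No — vertex a appears in no bag.

A tree decomposition must satisfy three properties: every vertex lies in some bag; for every edge, both endpoints lie together in some bag; and for every vertex, the bags containing it form a connected subtree. Here vertex a appears in no bag, so the decomposition is invalid.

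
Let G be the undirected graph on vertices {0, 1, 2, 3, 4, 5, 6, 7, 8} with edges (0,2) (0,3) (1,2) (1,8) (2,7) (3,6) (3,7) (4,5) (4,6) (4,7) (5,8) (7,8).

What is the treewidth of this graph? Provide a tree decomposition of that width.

Treewidth 3.
Bags: B1 = {0, 1, 2, 8}  B2 = {0, 2, 7, 8}  B3 = {0, 3, 7, 8}  B4 = {3, 5, 7, 8}  B5 = {3, 4, 5, 7}  B6 = {3, 4, 5, 6}
Tree: B1–B2, B2–B3, B3–B4, B4–B5, B5–B6

Each bag holds 4 vertices, so the decomposition has width 3, which upper-bounds the treewidth. For the lower bound: the 4 vertex sets {0,1,2}, {8}, {7}, {3,4,5,6} are disjoint, each induces a connected subgraph, and every pair is joined by at least one edge of G. Contracting each set to a single vertex therefore yields K_{4} as a minor, and since treewidth is minor-monotone, tw(G) ≥ tw(K_{4}) = 3. Combining the bounds, tw(G) = 3.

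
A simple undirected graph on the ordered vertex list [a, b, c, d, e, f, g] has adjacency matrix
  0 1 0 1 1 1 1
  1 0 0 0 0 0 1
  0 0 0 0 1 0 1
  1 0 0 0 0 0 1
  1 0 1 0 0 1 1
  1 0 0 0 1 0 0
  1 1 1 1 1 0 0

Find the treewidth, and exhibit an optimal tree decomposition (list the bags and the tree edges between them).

Each bag holds 3 vertices, so the decomposition has width 2, which upper-bounds the treewidth. On the other hand G contains the 3-clique {c, e, g}. A clique must lie in a single bag of any decomposition, so no decomposition can have width below 2. The upper and lower bounds meet at 2, so that is the treewidth.

Treewidth 2.
One optimal decomposition is:
Bags: B1 = {a, e, g}  B2 = {a, b, g}  B3 = {c, e, g}  B4 = {a, d, g}  B5 = {a, e, f}
Tree: B1–B2, B1–B3, B1–B4, B1–B5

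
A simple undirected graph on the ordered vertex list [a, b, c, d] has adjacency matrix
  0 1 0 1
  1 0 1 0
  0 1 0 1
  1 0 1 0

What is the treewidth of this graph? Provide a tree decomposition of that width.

Treewidth 2.
Bags: B1 = {a, c, d}  B2 = {a, b, c}
Tree: B1–B2

Every bag has size at most 3, so the width is 3 − 1 = 2 and tw(G) ≤ 2. For the lower bound, G contains the cycle c–d–a–b–c, so G is not a forest; only forests have treewidth ≤ 1, hence tw(G) ≥ 2. Therefore the treewidth is 2.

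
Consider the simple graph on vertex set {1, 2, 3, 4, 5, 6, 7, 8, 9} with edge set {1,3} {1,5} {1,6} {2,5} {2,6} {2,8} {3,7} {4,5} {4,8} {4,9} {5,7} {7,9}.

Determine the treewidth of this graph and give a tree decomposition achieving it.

Treewidth 3.
Bags: B1 = {3, 4, 7, 9}  B2 = {3, 4, 5, 7}  B3 = {1, 3, 4, 5}  B4 = {1, 4, 5, 8}  B5 = {1, 2, 5, 8}  B6 = {1, 2, 6, 8}
Tree: B1–B2, B2–B3, B3–B4, B4–B5, B5–B6

Each bag holds 4 vertices, so the decomposition has width 3, which upper-bounds the treewidth. For the lower bound: the 4 vertex sets {3,7,9}, {4}, {5}, {1,2,6,8} are disjoint, each induces a connected subgraph, and every pair is joined by at least one edge of G. Contracting each set to a single vertex therefore yields K_{4} as a minor, and since treewidth is minor-monotone, tw(G) ≥ tw(K_{4}) = 3. Therefore the treewidth is 3.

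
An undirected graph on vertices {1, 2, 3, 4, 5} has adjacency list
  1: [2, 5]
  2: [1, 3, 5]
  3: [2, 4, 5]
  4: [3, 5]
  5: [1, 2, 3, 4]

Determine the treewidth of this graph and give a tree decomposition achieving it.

Treewidth 2.
Bags: B1 = {1, 2, 5}  B2 = {2, 3, 5}  B3 = {3, 4, 5}
Tree: B1–B2, B2–B3

The largest bag has 3 vertices, giving width 2; this decomposition certifies tw(G) ≤ 2. On the other hand G contains the 3-clique {1, 2, 5}. A clique must lie in a single bag of any decomposition, so no decomposition can have width below 2. Hence tw(G) = 2 exactly.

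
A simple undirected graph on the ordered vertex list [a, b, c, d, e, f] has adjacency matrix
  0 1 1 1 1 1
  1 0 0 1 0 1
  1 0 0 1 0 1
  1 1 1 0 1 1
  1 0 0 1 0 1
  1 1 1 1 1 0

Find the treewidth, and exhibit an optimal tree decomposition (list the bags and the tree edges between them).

Treewidth 3.
Bags: B1 = {a, c, d, f}  B2 = {a, d, e, f}  B3 = {a, b, d, f}
Tree: B1–B2, B1–B3

Every bag has size at most 4, so the width is 4 − 1 = 3 and tw(G) ≤ 3. Conversely, {a, d, e, f} is a clique of size 4, and the vertices of any clique must share a bag in every tree decomposition; so some bag has ≥ 4 vertices and tw(G) ≥ 3. Therefore the treewidth is 3.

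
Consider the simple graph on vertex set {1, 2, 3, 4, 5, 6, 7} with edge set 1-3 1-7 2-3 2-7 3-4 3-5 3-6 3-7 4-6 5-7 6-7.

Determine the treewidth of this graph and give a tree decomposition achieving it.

Treewidth 2.
One such decomposition:
Bags: B1 = {3, 4, 6}  B2 = {3, 6, 7}  B3 = {1, 3, 7}  B4 = {3, 5, 7}  B5 = {2, 3, 7}
Tree: B1–B2, B2–B3, B3–B4, B4–B5

Each bag holds 3 vertices, so the decomposition has width 2, which upper-bounds the treewidth. For the lower bound, the 3 vertices {3, 4, 6} are pairwise adjacent, and any tree decomposition puts a clique entirely inside one bag — forcing width ≥ 2. Therefore the treewidth is 2.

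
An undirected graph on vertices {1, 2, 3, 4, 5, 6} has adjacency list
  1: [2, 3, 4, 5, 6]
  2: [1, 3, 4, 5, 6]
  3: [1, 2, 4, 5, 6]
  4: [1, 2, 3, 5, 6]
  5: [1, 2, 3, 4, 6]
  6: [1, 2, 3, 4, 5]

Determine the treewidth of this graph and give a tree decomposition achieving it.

Treewidth 5.
One optimal decomposition is:
Bags: B1 = {1, 2, 3, 4, 5, 6}
Tree: (single bag)

A single bag containing all 6 vertices is trivially a valid decomposition of width 5. For the lower bound, the 6 vertices {1, 2, 3, 4, 5, 6} are pairwise adjacent, and any tree decomposition puts a clique entirely inside one bag — forcing width ≥ 5. Therefore the treewidth is 5.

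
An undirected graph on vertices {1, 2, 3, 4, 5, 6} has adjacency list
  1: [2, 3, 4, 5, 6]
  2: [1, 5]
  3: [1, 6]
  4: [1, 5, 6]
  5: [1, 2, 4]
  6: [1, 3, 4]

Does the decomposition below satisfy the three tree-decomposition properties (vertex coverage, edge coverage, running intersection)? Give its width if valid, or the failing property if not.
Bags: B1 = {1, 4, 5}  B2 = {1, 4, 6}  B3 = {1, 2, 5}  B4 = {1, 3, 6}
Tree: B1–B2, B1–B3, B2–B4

Yes; width 2.

Every vertex of G appears in some bag (union = {1, 2, 3, 4, 5, 6}); every edge is covered by a bag; and for each vertex v the set of bags containing v is connected in the bag tree. The decomposition is therefore valid. The largest bag has 3 vertices, so the width is 2.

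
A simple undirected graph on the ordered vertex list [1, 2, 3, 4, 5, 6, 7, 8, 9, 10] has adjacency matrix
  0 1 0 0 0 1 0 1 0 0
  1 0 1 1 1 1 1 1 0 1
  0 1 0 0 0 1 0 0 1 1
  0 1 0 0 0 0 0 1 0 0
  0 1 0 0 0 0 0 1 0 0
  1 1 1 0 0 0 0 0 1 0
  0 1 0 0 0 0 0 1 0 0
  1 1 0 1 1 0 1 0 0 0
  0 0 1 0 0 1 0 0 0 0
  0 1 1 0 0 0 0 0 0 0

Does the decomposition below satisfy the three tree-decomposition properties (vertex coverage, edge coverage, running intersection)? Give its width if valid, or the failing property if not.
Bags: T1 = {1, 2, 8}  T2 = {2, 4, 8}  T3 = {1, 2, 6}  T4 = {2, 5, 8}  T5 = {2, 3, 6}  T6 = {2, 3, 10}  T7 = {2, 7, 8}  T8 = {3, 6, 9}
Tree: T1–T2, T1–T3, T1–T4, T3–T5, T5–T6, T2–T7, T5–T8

Yes; width 2.

Checking the three conditions: (i) the bags cover all of {1, 2, 3, 4, 5, 6, 7, 8, 9, 10}; (ii) for each edge, some bag contains both endpoints; (iii) the bags containing any fixed vertex form a subtree. All hold, so the decomposition is valid with width 3 − 1 = 2.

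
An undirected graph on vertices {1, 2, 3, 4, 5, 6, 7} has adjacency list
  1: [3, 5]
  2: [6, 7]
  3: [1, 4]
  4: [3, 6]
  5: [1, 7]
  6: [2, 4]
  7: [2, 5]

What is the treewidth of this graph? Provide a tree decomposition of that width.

The largest bag has 3 vertices, giving width 2; this decomposition certifies tw(G) ≤ 2. For the lower bound, G contains the cycle 3–1–5–7–2–6–4–3, so G is not a forest; only forests have treewidth ≤ 1, hence tw(G) ≥ 2. Combining the bounds, tw(G) = 2.

Treewidth 2.
Bags: B1 = {1, 3, 5}  B2 = {3, 5, 7}  B3 = {2, 3, 7}  B4 = {2, 3, 6}  B5 = {3, 4, 6}
Tree: B1–B2, B2–B3, B3–B4, B4–B5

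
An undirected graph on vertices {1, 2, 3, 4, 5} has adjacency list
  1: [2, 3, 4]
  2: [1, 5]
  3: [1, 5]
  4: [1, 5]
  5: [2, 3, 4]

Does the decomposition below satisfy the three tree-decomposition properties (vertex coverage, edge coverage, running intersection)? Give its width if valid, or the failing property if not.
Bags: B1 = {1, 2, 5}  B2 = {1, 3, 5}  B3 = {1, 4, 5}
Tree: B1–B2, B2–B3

Vertex coverage: the bags together contain {1, 2, 3, 4, 5}, the full vertex set. Edge coverage: each edge of G has both endpoints in at least one bag. Running intersection: for every vertex, the bags containing it form a connected subtree. All three properties hold, so this is a valid tree decomposition of width max|bag| − 1 = 2, and hence tw(G) ≤ 2.

Yes; width 2.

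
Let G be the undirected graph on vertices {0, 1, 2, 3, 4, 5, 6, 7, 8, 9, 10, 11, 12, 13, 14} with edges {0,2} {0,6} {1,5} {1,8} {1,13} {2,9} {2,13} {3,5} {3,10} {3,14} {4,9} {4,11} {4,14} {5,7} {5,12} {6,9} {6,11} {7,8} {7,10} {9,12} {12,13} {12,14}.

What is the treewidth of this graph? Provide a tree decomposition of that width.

Treewidth 3.
Bags: B1 = {1, 7, 8, 10}  B2 = {1, 5, 7, 10}  B3 = {1, 3, 5, 10}  B4 = {1, 3, 5, 13}  B5 = {3, 5, 12, 13}  B6 = {3, 12, 13, 14}  B7 = {2, 12, 13, 14}  B8 = {2, 9, 12, 14}  B9 = {2, 4, 9, 14}  B10 = {0, 2, 4, 9}  B11 = {0, 4, 6, 9}  B12 = {0, 4, 6, 11}
Tree: B1–B2, B2–B3, B3–B4, B4–B5, B5–B6, B6–B7, B7–B8, B8–B9, B9–B10, B10–B11, B11–B12

Every bag has size at most 4, so the width is 4 − 1 = 3 and tw(G) ≤ 3. For the lower bound: the 4 vertex sets {7,8,10}, {1}, {5}, {3,12,13,14} are disjoint, each induces a connected subgraph, and every pair is joined by at least one edge of G. Contracting each set to a single vertex therefore yields K_{4} as a minor, and since treewidth is minor-monotone, tw(G) ≥ tw(K_{4}) = 3. Hence tw(G) = 3 exactly.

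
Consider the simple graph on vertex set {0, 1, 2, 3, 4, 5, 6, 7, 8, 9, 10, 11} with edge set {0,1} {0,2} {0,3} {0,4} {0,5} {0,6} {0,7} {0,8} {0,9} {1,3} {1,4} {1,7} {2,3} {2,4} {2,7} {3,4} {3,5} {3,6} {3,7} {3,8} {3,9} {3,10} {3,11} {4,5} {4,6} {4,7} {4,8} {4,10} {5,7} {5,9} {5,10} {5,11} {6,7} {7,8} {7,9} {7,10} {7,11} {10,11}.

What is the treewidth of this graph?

A width-4 tree decomposition is:
Bags: B1 = {0, 3, 4, 6, 7}  B2 = {0, 3, 4, 5, 7}  B3 = {0, 1, 3, 4, 7}  B4 = {0, 2, 3, 4, 7}  B5 = {3, 4, 5, 7, 10}  B6 = {0, 3, 4, 7, 8}  B7 = {3, 5, 7, 10, 11}  B8 = {0, 3, 5, 7, 9}
Tree: B1–B2, B1–B3, B3–B4, B2–B5, B4–B6, B5–B7, B2–B8
The largest bag has 5 vertices, giving width 4; this decomposition certifies tw(G) ≤ 4. On the other hand G contains the 5-clique {0, 3, 5, 7, 9}. A clique must lie in a single bag of any decomposition, so no decomposition can have width below 4. Combining the bounds, tw(G) = 4.

4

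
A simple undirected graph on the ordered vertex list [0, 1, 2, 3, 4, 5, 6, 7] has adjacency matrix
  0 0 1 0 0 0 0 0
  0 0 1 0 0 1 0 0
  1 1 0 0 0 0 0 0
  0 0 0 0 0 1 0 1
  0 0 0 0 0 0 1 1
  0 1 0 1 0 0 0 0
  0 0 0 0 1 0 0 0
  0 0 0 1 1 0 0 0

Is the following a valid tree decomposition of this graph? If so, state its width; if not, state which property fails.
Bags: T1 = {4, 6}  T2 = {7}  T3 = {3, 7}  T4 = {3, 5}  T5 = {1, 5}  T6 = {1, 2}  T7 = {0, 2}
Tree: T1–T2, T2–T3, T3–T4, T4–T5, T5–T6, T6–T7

A tree decomposition must satisfy three properties: every vertex lies in some bag; for every edge, both endpoints lie together in some bag; and for every vertex, the bags containing it form a connected subtree. Here edge (4,7) lies in no bag, so the decomposition is invalid.

No — edge (4,7) lies in no bag.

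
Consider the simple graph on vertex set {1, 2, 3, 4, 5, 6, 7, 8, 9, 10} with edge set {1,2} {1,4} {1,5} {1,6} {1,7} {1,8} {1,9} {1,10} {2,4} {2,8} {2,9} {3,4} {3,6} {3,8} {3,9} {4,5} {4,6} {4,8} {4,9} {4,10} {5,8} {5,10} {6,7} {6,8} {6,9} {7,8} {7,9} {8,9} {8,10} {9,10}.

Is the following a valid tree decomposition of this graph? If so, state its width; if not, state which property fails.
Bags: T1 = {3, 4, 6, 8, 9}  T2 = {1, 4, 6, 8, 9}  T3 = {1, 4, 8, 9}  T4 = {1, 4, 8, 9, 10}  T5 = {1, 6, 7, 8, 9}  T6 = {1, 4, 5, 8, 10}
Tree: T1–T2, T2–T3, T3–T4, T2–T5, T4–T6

A tree decomposition must satisfy three properties: every vertex lies in some bag; for every edge, both endpoints lie together in some bag; and for every vertex, the bags containing it form a connected subtree. Here vertex 2 appears in no bag, so the decomposition is invalid.

No — vertex 2 appears in no bag.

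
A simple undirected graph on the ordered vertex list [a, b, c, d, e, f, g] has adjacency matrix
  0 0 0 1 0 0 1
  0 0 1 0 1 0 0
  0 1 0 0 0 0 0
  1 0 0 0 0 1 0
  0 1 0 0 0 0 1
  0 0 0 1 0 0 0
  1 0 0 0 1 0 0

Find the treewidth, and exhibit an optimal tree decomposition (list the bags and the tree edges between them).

Treewidth 1.
Bags: B1 = {b, c}  B2 = {b, e}  B3 = {e, g}  B4 = {a, g}  B5 = {a, d}  B6 = {d, f}
Tree: B1–B2, B2–B3, B3–B4, B4–B5, B5–B6

Each bag holds 2 vertices, so the decomposition has width 1, which upper-bounds the treewidth. Any graph with an edge has treewidth ≥ 1, and G has the edge c–b. Hence tw(G) = 1 exactly.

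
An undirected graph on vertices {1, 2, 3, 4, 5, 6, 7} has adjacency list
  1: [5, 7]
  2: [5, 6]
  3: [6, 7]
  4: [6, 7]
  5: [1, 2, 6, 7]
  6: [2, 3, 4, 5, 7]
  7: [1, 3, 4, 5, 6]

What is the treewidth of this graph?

A width-2 tree decomposition is:
Bags: B1 = {5, 6, 7}  B2 = {4, 6, 7}  B3 = {3, 6, 7}  B4 = {2, 5, 6}  B5 = {1, 5, 7}
Tree: B1–B2, B1–B3, B1–B4, B1–B5
Each bag holds 3 vertices, so the decomposition has width 2, which upper-bounds the treewidth. Conversely, {1, 5, 7} is a clique of size 3, and the vertices of any clique must share a bag in every tree decomposition; so some bag has ≥ 3 vertices and tw(G) ≥ 2. Therefore the treewidth is 2.

2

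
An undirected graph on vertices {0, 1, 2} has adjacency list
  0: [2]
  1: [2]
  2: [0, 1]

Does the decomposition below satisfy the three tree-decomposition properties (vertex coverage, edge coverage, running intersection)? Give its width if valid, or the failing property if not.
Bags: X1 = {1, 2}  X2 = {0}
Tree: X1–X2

No — edge (2,0) lies in no bag.

A tree decomposition must satisfy three properties: every vertex lies in some bag; for every edge, both endpoints lie together in some bag; and for every vertex, the bags containing it form a connected subtree. Here edge (2,0) lies in no bag, so the decomposition is invalid.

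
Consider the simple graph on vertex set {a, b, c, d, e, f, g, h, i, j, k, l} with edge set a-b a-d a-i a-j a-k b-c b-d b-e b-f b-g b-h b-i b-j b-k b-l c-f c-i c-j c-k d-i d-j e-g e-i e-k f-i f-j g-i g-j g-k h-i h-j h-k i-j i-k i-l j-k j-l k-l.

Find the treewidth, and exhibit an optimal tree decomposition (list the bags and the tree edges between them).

Treewidth 4.
Bags: B1 = {b, h, i, j, k}  B2 = {b, i, j, k, l}  B3 = {a, b, i, j, k}  B4 = {b, c, i, j, k}  B5 = {a, b, d, i, j}  B6 = {b, c, f, i, j}  B7 = {b, g, i, j, k}  B8 = {b, e, g, i, k}
Tree: B1–B2, B2–B3, B1–B4, B3–B5, B4–B6, B1–B7, B7–B8

The largest bag has 5 vertices, giving width 4; this decomposition certifies tw(G) ≤ 4. Conversely, {a, b, d, i, j} is a clique of size 5, and the vertices of any clique must share a bag in every tree decomposition; so some bag has ≥ 5 vertices and tw(G) ≥ 4. Therefore the treewidth is 4.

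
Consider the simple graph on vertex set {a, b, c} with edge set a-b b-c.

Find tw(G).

1

A width-1 tree decomposition is:
Bags: B1 = {b, c}  B2 = {a, b}
Tree: B1–B2
Each bag holds 2 vertices, so the decomposition has width 1, which upper-bounds the treewidth. Any graph with an edge has treewidth ≥ 1, and G has the edge c–b. Combining the bounds, tw(G) = 1.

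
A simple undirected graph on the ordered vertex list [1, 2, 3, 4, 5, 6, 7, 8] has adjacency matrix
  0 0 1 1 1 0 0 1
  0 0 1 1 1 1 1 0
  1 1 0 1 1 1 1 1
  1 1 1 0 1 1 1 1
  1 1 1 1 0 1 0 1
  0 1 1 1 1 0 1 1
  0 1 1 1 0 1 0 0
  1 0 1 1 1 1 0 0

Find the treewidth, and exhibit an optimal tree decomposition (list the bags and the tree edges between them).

Treewidth 4.
One optimal decomposition is:
Bags: B1 = {2, 3, 4, 5, 6}  B2 = {2, 3, 4, 6, 7}  B3 = {3, 4, 5, 6, 8}  B4 = {1, 3, 4, 5, 8}
Tree: B1–B2, B1–B3, B3–B4

Each bag holds 5 vertices, so the decomposition has width 4, which upper-bounds the treewidth. Conversely, {1, 3, 4, 5, 8} is a clique of size 5, and the vertices of any clique must share a bag in every tree decomposition; so some bag has ≥ 5 vertices and tw(G) ≥ 4. Combining the bounds, tw(G) = 4.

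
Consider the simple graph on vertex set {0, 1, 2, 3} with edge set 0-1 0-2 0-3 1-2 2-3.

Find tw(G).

2

A width-2 tree decomposition is:
Bags: B1 = {0, 2, 3}  B2 = {0, 1, 2}
Tree: B1–B2
Every bag has size at most 3, so the width is 3 − 1 = 2 and tw(G) ≤ 2. On the other hand G contains the 3-clique {0, 1, 2}. A clique must lie in a single bag of any decomposition, so no decomposition can have width below 2. Therefore the treewidth is 2.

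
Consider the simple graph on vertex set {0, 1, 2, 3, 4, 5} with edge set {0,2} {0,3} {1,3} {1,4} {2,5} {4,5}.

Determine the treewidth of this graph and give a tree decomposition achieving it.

Each bag holds 3 vertices, so the decomposition has width 2, which upper-bounds the treewidth. Since 4–5–2–0–3–1–4 is a cycle in G, G is not acyclic. Forests are exactly the graphs of treewidth ≤ 1, so tw(G) ≥ 2. Therefore the treewidth is 2.

Treewidth 2.
One such decomposition:
Bags: B1 = {2, 4, 5}  B2 = {0, 2, 4}  B3 = {0, 3, 4}  B4 = {1, 3, 4}
Tree: B1–B2, B2–B3, B3–B4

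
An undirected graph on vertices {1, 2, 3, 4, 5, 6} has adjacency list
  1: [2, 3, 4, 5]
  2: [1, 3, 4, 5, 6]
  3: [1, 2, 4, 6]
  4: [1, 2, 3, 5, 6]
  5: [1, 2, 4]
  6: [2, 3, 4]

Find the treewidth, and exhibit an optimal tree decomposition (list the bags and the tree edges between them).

Each bag holds 4 vertices, so the decomposition has width 3, which upper-bounds the treewidth. Conversely, {1, 2, 3, 4} is a clique of size 4, and the vertices of any clique must share a bag in every tree decomposition; so some bag has ≥ 4 vertices and tw(G) ≥ 3. The upper and lower bounds meet at 3, so that is the treewidth.

Treewidth 3.
Bags: B1 = {2, 3, 4, 6}  B2 = {1, 2, 3, 4}  B3 = {1, 2, 4, 5}
Tree: B1–B2, B2–B3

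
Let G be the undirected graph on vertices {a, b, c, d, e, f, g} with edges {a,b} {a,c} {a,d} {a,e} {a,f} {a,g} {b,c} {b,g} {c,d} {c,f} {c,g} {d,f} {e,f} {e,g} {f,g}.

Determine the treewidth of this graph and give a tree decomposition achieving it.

Every bag has size at most 4, so the width is 4 − 1 = 3 and tw(G) ≤ 3. On the other hand G contains the 4-clique {a, e, f, g}. A clique must lie in a single bag of any decomposition, so no decomposition can have width below 3. Combining the bounds, tw(G) = 3.

Treewidth 3.
One such decomposition:
Bags: B1 = {a, e, f, g}  B2 = {a, c, f, g}  B3 = {a, c, d, f}  B4 = {a, b, c, g}
Tree: B1–B2, B2–B3, B2–B4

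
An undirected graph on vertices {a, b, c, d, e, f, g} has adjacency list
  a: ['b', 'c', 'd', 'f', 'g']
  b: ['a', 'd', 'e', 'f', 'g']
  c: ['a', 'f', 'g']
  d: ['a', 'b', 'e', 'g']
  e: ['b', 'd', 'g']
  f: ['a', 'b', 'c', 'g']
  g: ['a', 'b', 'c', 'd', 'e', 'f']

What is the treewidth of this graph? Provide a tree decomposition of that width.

Treewidth 3.
Bags: B1 = {a, b, d, g}  B2 = {a, b, f, g}  B3 = {b, d, e, g}  B4 = {a, c, f, g}
Tree: B1–B2, B1–B3, B2–B4

Every bag has size at most 4, so the width is 4 − 1 = 3 and tw(G) ≤ 3. Conversely, {a, c, f, g} is a clique of size 4, and the vertices of any clique must share a bag in every tree decomposition; so some bag has ≥ 4 vertices and tw(G) ≥ 3. The upper and lower bounds meet at 3, so that is the treewidth.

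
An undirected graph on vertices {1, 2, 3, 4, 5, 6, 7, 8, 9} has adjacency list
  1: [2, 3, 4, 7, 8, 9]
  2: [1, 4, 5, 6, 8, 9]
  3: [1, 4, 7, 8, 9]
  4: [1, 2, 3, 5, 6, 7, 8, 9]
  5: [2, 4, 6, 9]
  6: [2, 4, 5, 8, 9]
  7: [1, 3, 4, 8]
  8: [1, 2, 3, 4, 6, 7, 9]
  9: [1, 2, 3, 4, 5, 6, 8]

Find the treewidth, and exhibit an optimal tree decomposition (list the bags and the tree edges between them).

Every bag has size at most 5, so the width is 5 − 1 = 4 and tw(G) ≤ 4. Conversely, {1, 2, 4, 8, 9} is a clique of size 5, and the vertices of any clique must share a bag in every tree decomposition; so some bag has ≥ 5 vertices and tw(G) ≥ 4. Combining the bounds, tw(G) = 4.

Treewidth 4.
One optimal decomposition is:
Bags: B1 = {2, 4, 6, 8, 9}  B2 = {2, 4, 5, 6, 9}  B3 = {1, 2, 4, 8, 9}  B4 = {1, 3, 4, 8, 9}  B5 = {1, 3, 4, 7, 8}
Tree: B1–B2, B1–B3, B3–B4, B4–B5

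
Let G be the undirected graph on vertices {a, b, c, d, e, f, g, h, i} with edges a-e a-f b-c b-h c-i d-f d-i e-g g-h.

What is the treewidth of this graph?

2

A width-2 tree decomposition is:
Bags: B1 = {b, c, i}  B2 = {b, d, i}  B3 = {b, d, f}  B4 = {a, b, f}  B5 = {a, b, e}  B6 = {b, e, g}  B7 = {b, g, h}
Tree: B1–B2, B2–B3, B3–B4, B4–B5, B5–B6, B6–B7
Every bag has size at most 3, so the width is 3 − 1 = 2 and tw(G) ≤ 2. For the lower bound, G contains the cycle b–c–i–d–f–a–e–g–h–b, so G is not a forest; only forests have treewidth ≤ 1, hence tw(G) ≥ 2. Therefore the treewidth is 2.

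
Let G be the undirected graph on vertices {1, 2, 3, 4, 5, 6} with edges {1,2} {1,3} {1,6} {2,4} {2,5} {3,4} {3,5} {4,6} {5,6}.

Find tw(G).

A width-3 tree decomposition is:
Bags: B1 = {1, 4, 5, 6}  B2 = {1, 2, 4, 5}  B3 = {1, 3, 4, 5}
Tree: B1–B2, B2–B3
Every bag has size at most 4, so the width is 4 − 1 = 3 and tw(G) ≤ 3. For the lower bound: the 4 vertex sets {4,6}, {2,5}, {1}, {3} are disjoint, each induces a connected subgraph, and every pair is joined by at least one edge of G. Contracting each set to a single vertex therefore yields K_{4} as a minor, and since treewidth is minor-monotone, tw(G) ≥ tw(K_{4}) = 3. Combining the bounds, tw(G) = 3.

3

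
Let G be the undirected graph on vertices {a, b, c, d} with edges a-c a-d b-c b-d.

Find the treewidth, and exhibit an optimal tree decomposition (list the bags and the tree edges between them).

Every bag has size at most 3, so the width is 3 − 1 = 2 and tw(G) ≤ 2. For the lower bound, G contains the cycle b–d–a–c–b, so G is not a forest; only forests have treewidth ≤ 1, hence tw(G) ≥ 2. The upper and lower bounds meet at 2, so that is the treewidth.

Treewidth 2.
One optimal decomposition is:
Bags: B1 = {a, b, d}  B2 = {a, b, c}
Tree: B1–B2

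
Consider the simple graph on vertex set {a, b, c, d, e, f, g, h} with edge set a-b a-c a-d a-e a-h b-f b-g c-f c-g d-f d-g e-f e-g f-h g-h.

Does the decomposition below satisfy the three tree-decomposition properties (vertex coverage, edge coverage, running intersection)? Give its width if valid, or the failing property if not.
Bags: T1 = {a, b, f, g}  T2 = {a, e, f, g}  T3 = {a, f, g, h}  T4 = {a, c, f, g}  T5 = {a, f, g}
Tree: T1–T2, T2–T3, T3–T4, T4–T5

No — vertex d appears in no bag.

A tree decomposition must satisfy three properties: every vertex lies in some bag; for every edge, both endpoints lie together in some bag; and for every vertex, the bags containing it form a connected subtree. Here vertex d appears in no bag, so the decomposition is invalid.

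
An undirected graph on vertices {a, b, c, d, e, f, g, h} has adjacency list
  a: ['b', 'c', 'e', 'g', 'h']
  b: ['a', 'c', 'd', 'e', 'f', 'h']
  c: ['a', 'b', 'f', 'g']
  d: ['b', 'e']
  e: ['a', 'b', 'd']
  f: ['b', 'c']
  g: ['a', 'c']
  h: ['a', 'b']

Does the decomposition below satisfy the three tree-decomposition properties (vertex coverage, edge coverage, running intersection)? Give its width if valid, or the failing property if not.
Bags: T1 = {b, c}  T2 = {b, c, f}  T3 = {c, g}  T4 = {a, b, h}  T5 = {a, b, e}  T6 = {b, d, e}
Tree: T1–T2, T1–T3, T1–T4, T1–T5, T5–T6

No — edge (a,c) lies in no bag.

A tree decomposition must satisfy three properties: every vertex lies in some bag; for every edge, both endpoints lie together in some bag; and for every vertex, the bags containing it form a connected subtree. Here edge (a,c) lies in no bag, so the decomposition is invalid.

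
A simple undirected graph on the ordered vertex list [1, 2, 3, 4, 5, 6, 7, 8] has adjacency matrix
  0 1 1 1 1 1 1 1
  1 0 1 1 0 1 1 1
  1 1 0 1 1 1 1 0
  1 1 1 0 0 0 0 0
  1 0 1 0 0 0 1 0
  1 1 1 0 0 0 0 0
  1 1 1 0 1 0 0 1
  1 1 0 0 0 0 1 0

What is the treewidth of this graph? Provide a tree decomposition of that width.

The largest bag has 4 vertices, giving width 3; this decomposition certifies tw(G) ≤ 3. For the lower bound, the 4 vertices {1, 2, 7, 8} are pairwise adjacent, and any tree decomposition puts a clique entirely inside one bag — forcing width ≥ 3. Combining the bounds, tw(G) = 3.

Treewidth 3.
One optimal decomposition is:
Bags: B1 = {1, 2, 3, 7}  B2 = {1, 2, 7, 8}  B3 = {1, 3, 5, 7}  B4 = {1, 2, 3, 4}  B5 = {1, 2, 3, 6}
Tree: B1–B2, B1–B3, B1–B4, B4–B5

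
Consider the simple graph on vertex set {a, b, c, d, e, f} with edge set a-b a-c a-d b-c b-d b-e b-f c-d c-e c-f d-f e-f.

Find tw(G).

A width-3 tree decomposition is:
Bags: B1 = {a, b, c, d}  B2 = {b, c, d, f}  B3 = {b, c, e, f}
Tree: B1–B2, B2–B3
The largest bag has 4 vertices, giving width 3; this decomposition certifies tw(G) ≤ 3. For the lower bound, the 4 vertices {b, c, d, f} are pairwise adjacent, and any tree decomposition puts a clique entirely inside one bag — forcing width ≥ 3. Combining the bounds, tw(G) = 3.

3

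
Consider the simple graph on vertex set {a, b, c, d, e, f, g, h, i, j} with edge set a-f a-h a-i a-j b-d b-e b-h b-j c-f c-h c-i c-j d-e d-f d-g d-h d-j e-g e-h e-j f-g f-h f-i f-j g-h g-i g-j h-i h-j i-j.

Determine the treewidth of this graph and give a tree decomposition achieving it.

The largest bag has 5 vertices, giving width 4; this decomposition certifies tw(G) ≤ 4. Conversely, {d, e, g, h, j} is a clique of size 5, and the vertices of any clique must share a bag in every tree decomposition; so some bag has ≥ 5 vertices and tw(G) ≥ 4. Therefore the treewidth is 4.

Treewidth 4.
Bags: B1 = {d, f, g, h, j}  B2 = {d, e, g, h, j}  B3 = {b, d, e, h, j}  B4 = {f, g, h, i, j}  B5 = {a, f, h, i, j}  B6 = {c, f, h, i, j}
Tree: B1–B2, B2–B3, B1–B4, B4–B5, B5–B6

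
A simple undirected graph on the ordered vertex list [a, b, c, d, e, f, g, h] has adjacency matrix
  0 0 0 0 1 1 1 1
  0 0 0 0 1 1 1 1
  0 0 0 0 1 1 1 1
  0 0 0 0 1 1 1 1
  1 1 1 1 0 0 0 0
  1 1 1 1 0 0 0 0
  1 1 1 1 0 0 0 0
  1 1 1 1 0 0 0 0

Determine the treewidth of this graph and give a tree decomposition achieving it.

Each bag holds 5 vertices, so the decomposition has width 4, which upper-bounds the treewidth. For the lower bound: the 5 vertex sets {b,h}, {c,e}, {d,f}, {g}, {a} are disjoint, each induces a connected subgraph, and every pair is joined by at least one edge of G. Contracting each set to a single vertex therefore yields K_{5} as a minor, and since treewidth is minor-monotone, tw(G) ≥ tw(K_{5}) = 4. The upper and lower bounds meet at 4, so that is the treewidth.

Treewidth 4.
Bags: B1 = {b, e, f, g, h}  B2 = {c, e, f, g, h}  B3 = {d, e, f, g, h}  B4 = {a, e, f, g, h}
Tree: B1–B2, B2–B3, B3–B4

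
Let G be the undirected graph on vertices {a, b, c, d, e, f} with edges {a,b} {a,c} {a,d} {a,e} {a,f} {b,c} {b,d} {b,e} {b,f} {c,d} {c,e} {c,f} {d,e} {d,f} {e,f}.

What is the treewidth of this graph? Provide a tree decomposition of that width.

Treewidth 5.
One such decomposition:
Bags: B1 = {a, b, c, d, e, f}
Tree: (single bag)

With just one bag of size 6, the width is 6 − 1 = 5, so tw(G) ≤ 5. Conversely, {a, b, c, d, e, f} is a clique of size 6, and the vertices of any clique must share a bag in every tree decomposition; so some bag has ≥ 6 vertices and tw(G) ≥ 5. The upper and lower bounds meet at 5, so that is the treewidth.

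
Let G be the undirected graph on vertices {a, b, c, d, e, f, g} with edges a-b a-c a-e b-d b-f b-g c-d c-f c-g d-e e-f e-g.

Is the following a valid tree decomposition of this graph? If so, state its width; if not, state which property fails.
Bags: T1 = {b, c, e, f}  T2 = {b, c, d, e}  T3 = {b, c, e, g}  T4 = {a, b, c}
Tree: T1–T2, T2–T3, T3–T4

A tree decomposition must satisfy three properties: every vertex lies in some bag; for every edge, both endpoints lie together in some bag; and for every vertex, the bags containing it form a connected subtree. Here edge (e,a) lies in no bag, so the decomposition is invalid.

No — edge (e,a) lies in no bag.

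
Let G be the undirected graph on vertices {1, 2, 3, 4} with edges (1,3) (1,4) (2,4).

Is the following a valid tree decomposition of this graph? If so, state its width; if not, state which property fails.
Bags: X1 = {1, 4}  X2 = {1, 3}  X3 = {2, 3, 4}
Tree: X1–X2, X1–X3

A tree decomposition must satisfy three properties: every vertex lies in some bag; for every edge, both endpoints lie together in some bag; and for every vertex, the bags containing it form a connected subtree. Here bags containing vertex 3 are not connected in the tree, so the decomposition is invalid.

No — bags containing vertex 3 are not connected in the tree.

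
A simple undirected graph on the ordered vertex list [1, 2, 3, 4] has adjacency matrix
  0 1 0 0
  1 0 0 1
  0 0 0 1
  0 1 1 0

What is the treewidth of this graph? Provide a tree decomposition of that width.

Every bag has size at most 2, so the width is 2 − 1 = 1 and tw(G) ≤ 1. Any graph with an edge has treewidth ≥ 1, and G has the edge 3–4. Hence tw(G) = 1 exactly.

Treewidth 1.
One such decomposition:
Bags: B1 = {3, 4}  B2 = {2, 4}  B3 = {1, 2}
Tree: B1–B2, B2–B3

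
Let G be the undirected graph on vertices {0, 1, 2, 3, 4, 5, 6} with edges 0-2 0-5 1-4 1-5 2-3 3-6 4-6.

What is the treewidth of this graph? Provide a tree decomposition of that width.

The largest bag has 3 vertices, giving width 2; this decomposition certifies tw(G) ≤ 2. Since 1–4–6–3–2–0–5–1 is a cycle in G, G is not acyclic. Forests are exactly the graphs of treewidth ≤ 1, so tw(G) ≥ 2. The upper and lower bounds meet at 2, so that is the treewidth.

Treewidth 2.
Bags: B1 = {1, 4, 6}  B2 = {1, 3, 6}  B3 = {1, 2, 3}  B4 = {0, 1, 2}  B5 = {0, 1, 5}
Tree: B1–B2, B2–B3, B3–B4, B4–B5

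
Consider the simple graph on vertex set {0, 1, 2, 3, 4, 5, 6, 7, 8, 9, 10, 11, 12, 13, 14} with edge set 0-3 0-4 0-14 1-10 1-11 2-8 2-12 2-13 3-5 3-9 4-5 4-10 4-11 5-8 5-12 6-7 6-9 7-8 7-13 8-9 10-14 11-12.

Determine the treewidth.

3

A width-3 tree decomposition is:
Bags: B1 = {6, 7, 9, 13}  B2 = {7, 8, 9, 13}  B3 = {2, 8, 9, 13}  B4 = {2, 3, 8, 9}  B5 = {2, 3, 5, 8}  B6 = {2, 3, 5, 12}  B7 = {0, 3, 5, 12}  B8 = {0, 4, 5, 12}  B9 = {0, 4, 11, 12}  B10 = {0, 4, 11, 14}  B11 = {4, 10, 11, 14}  B12 = {1, 10, 11, 14}
Tree: B1–B2, B2–B3, B3–B4, B4–B5, B5–B6, B6–B7, B7–B8, B8–B9, B9–B10, B10–B11, B11–B12
Each bag holds 4 vertices, so the decomposition has width 3, which upper-bounds the treewidth. For the lower bound: the 4 vertex sets {6,7,13}, {9}, {8}, {2,3,5,12} are disjoint, each induces a connected subgraph, and every pair is joined by at least one edge of G. Contracting each set to a single vertex therefore yields K_{4} as a minor, and since treewidth is minor-monotone, tw(G) ≥ tw(K_{4}) = 3. The upper and lower bounds meet at 3, so that is the treewidth.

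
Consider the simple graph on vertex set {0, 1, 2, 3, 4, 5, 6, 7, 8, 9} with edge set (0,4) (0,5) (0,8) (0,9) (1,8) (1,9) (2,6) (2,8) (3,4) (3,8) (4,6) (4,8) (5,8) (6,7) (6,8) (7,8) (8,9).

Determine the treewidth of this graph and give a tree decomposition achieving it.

Treewidth 2.
One optimal decomposition is:
Bags: B1 = {0, 4, 8}  B2 = {4, 6, 8}  B3 = {0, 5, 8}  B4 = {6, 7, 8}  B5 = {2, 6, 8}  B6 = {3, 4, 8}  B7 = {0, 8, 9}  B8 = {1, 8, 9}
Tree: B1–B2, B1–B3, B2–B4, B2–B5, B1–B6, B1–B7, B7–B8

The largest bag has 3 vertices, giving width 2; this decomposition certifies tw(G) ≤ 2. For the lower bound, the 3 vertices {0, 8, 9} are pairwise adjacent, and any tree decomposition puts a clique entirely inside one bag — forcing width ≥ 2. Therefore the treewidth is 2.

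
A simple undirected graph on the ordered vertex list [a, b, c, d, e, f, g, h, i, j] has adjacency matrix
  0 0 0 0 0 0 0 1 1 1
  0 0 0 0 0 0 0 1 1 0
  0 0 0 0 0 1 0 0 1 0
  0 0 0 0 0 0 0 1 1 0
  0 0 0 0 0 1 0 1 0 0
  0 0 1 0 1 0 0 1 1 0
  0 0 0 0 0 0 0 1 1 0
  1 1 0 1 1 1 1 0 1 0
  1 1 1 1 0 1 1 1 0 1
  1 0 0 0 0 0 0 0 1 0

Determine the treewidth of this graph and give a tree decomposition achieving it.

Each bag holds 3 vertices, so the decomposition has width 2, which upper-bounds the treewidth. On the other hand G contains the 3-clique {e, f, h}. A clique must lie in a single bag of any decomposition, so no decomposition can have width below 2. Hence tw(G) = 2 exactly.

Treewidth 2.
Bags: B1 = {a, h, i}  B2 = {g, h, i}  B3 = {d, h, i}  B4 = {b, h, i}  B5 = {f, h, i}  B6 = {a, i, j}  B7 = {c, f, i}  B8 = {e, f, h}
Tree: B1–B2, B1–B3, B3–B4, B1–B5, B1–B6, B5–B7, B5–B8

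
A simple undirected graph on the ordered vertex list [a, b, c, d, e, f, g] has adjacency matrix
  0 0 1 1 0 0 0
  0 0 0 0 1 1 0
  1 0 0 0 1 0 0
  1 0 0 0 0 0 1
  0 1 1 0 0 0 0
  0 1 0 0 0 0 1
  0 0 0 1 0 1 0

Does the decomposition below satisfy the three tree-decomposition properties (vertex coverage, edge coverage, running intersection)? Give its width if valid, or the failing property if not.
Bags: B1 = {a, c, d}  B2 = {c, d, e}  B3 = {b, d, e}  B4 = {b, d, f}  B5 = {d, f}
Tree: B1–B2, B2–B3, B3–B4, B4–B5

A tree decomposition must satisfy three properties: every vertex lies in some bag; for every edge, both endpoints lie together in some bag; and for every vertex, the bags containing it form a connected subtree. Here vertex g appears in no bag, so the decomposition is invalid.

No — vertex g appears in no bag.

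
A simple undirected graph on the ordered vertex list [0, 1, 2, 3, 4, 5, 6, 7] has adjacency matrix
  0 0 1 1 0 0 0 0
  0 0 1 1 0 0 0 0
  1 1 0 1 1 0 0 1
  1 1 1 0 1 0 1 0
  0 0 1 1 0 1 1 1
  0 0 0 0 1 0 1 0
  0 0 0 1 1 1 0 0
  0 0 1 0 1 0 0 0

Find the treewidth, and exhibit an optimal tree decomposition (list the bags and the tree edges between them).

Treewidth 2.
One such decomposition:
Bags: B1 = {2, 3, 4}  B2 = {0, 2, 3}  B3 = {3, 4, 6}  B4 = {2, 4, 7}  B5 = {4, 5, 6}  B6 = {1, 2, 3}
Tree: B1–B2, B1–B3, B1–B4, B3–B5, B1–B6

Every bag has size at most 3, so the width is 3 − 1 = 2 and tw(G) ≤ 2. For the lower bound, the 3 vertices {0, 2, 3} are pairwise adjacent, and any tree decomposition puts a clique entirely inside one bag — forcing width ≥ 2. Combining the bounds, tw(G) = 2.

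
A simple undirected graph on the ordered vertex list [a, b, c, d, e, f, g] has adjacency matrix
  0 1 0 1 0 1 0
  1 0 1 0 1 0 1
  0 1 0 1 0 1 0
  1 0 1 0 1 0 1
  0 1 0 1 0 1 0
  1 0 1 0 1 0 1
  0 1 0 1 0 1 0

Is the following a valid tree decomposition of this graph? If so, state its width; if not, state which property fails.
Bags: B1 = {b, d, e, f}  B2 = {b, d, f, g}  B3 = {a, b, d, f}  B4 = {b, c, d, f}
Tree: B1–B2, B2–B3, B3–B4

Yes; width 3.

Vertex coverage: the bags together contain {a, b, c, d, e, f, g}, the full vertex set. Edge coverage: each edge of G has both endpoints in at least one bag. Running intersection: for every vertex, the bags containing it form a connected subtree. All three properties hold, so this is a valid tree decomposition of width max|bag| − 1 = 3, and hence tw(G) ≤ 3.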